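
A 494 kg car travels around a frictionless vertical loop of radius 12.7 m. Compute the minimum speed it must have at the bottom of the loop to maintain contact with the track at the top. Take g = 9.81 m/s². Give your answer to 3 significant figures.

At the top: mg = mv_top²/r ⇒ v_top² = gr = 124.6 m²/s²
Energy from bottom to top (height 2r): ½mv_bot² = ½mv_top² + mg(2r)
v_bot² = gr + 4gr = 5gr = 622.9
v_bot = √(5gr) = 24.96 m/s

v = 25.0 m/s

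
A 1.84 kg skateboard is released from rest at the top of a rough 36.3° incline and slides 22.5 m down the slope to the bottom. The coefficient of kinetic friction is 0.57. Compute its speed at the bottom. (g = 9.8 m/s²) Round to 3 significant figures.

v = 7.65 m/s

Energy: mgh = ½mv² + W_f, with h = L sinθ and W_f = μ_k (mg cosθ) L
mgh = mgL sinθ = (1.84)(9.8)(22.5)sin36.3° = 240.19 J
W_f = μ_k mg cosθ · L = (0.57)(1.84)(9.8)cos36.3°·22.5 = 186.4 J
½mv² = 240.19 − 186.4 = 53.812 J
v = √(2 × 53.812/1.84) = 7.648 m/s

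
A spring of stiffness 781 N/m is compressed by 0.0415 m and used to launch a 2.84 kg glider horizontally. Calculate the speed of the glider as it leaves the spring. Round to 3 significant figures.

The glider leaves the spring when the spring is at natural length, so ½kx² = ½mv²
v = x√(k/m) = 0.0415 × √(781/2.84) = 0.6882 m/s

v = 0.688 m/s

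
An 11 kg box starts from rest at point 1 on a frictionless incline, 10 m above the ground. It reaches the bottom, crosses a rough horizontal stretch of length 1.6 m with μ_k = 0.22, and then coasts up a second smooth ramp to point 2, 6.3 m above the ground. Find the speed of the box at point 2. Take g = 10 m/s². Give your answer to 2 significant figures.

Energy at 1: mgh₁ = (11)(10)(10) = 1100.0 J
Friction loss: W_f = μ_k mg d = 38.72 J
At 2: ½mv² + mgh₂ = mgh₁ − W_f
½mv² = 1100.0 − 38.72 − 693.00 = 368.28 J
v = √(2 × 368.28/11) = 8.183 m/s

v = 8.2 m/s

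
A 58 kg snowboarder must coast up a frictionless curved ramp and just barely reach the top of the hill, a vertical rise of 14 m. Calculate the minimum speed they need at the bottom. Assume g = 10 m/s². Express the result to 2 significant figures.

v = 17 m/s

At the top they are momentarily at rest, so all KE converts to PE: ½mv² = mgh
v = √(2gh) = √(2 × 10 × 14) = 16.73 m/s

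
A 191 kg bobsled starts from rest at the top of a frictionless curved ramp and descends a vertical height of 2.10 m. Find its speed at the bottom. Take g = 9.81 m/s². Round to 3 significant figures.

Mechanical energy is conserved (no friction): mgh = ½mv²
v = √(2gh) = √(2 × 9.81 × 2.10) = √41.202 = 6.419 m/s

v = 6.42 m/s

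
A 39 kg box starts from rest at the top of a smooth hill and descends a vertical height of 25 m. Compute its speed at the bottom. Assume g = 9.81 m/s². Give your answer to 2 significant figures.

Equating total energy at the two states: mgh = ½mv²
The mass cancels from both sides.
v = √(2gh) = √(2 × 9.81 × 25) = √490.50 = 22.15 m/s

v = 22 m/s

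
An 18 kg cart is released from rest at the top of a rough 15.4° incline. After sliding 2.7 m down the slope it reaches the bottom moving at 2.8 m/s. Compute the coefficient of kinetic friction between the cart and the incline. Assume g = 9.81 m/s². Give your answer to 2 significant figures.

μ_k = 0.12

mgh = ½mv² + μ_k (mg cosθ) L, with h = L sinθ
mgL sinθ = 126.61 J; ½mv² = 70.560 J
W_f = 126.61 − 70.560 = 56.05 J
μ_k = W_f/(mg cosθ · L) = 56.05/(170.2 × 2.7) = 0.1219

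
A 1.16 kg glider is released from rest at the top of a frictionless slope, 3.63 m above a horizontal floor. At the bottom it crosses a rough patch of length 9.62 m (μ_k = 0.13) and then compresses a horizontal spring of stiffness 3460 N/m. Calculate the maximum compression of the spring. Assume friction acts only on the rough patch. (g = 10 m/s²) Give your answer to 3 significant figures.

x = 0.126 m

Initial energy: E₁ = mgh = (1.16)(10)(3.63) = 42.108 J
Friction removes W_f = μ_k mg d = (0.13)(1.16)(10)(9.62) = 14.51 J
Energy reaching the spring: E = 42.108 − 14.51 = 27.601 J
At max compression ½kx² = E ⇒ x = √(2E/k) = √(2 × 27.601/3460) = 0.1263 m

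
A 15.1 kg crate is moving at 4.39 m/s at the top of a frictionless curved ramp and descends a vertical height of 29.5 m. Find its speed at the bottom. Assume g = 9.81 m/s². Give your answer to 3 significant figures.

Energy conservation between the two points: ½mv₀² + mgh = ½mv²
v² = v₀² + 2gh = (4.39)² + 2(9.81)(29.5) = 598.06
v = √598.06 = 24.46 m/s

v = 24.5 m/s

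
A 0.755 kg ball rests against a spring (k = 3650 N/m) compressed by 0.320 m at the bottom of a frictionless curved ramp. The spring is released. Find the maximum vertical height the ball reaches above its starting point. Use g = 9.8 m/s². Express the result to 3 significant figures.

h = 25.3 m

All spring PE becomes gravitational PE at the highest point: ½kx² = mgh
h = kx²/(2mg) = (3650)(0.320)²/(2 × 0.755 × 9.8) = 25.26 m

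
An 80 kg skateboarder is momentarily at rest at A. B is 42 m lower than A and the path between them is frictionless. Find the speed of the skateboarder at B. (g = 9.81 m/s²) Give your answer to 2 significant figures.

v = 29 m/s

Mechanical energy is conserved (no friction): mgh = ½mv²
v = √(2gh) = √(2 × 9.81 × 42) = √824.04 = 28.71 m/s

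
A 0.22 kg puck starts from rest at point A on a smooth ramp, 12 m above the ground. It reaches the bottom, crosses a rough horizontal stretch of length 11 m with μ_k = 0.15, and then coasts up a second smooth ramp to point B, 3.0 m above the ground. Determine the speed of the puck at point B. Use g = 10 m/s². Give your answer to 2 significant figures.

v = 12 m/s

Energy at A: mgh₁ = (0.22)(10)(12) = 26.400 J
Friction loss: W_f = μ_k mg d = 3.630 J
At B: ½mv² + mgh₂ = mgh₁ − W_f
½mv² = 26.400 − 3.630 − 6.6000 = 16.170 J
v = √(2 × 16.170/0.22) = 12.12 m/s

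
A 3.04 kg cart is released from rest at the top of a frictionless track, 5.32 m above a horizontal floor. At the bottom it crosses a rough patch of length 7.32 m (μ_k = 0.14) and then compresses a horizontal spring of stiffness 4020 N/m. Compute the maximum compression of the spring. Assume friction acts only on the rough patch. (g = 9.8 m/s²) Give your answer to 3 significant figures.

x = 0.252 m

Initial energy: E₁ = mgh = (3.04)(9.8)(5.32) = 158.49 J
Friction removes W_f = μ_k mg d = (0.14)(3.04)(9.8)(7.32) = 30.53 J
Energy reaching the spring: E = 158.49 − 30.53 = 127.96 J
At max compression ½kx² = E ⇒ x = √(2E/k) = √(2 × 127.96/4020) = 0.2523 m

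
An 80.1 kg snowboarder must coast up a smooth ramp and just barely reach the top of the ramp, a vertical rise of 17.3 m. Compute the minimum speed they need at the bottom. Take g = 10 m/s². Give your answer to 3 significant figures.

v = 18.6 m/s

At the top they are momentarily at rest, so all KE converts to PE: ½mv² = mgh
v = √(2gh) = √(2 × 10 × 17.3) = 18.60 m/s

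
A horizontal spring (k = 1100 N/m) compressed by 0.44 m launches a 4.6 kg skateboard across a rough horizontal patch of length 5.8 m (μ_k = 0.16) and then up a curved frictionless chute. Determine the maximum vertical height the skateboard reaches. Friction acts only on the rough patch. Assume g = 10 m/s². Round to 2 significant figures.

h = 1.4 m

Spring energy: E₀ = ½kx² = ½(1100)(0.44)² = 106.48 J
Friction: W_f = μ_k mg d = (0.16)(4.6)(10)(5.8) = 42.69 J
Energy at base of ramp: E = 106.48 − 42.69 = 63.792 J
At max height all remaining energy is PE: mgh = E ⇒ h = E/(mg) = 63.792/(4.6 × 10) = 1.387 m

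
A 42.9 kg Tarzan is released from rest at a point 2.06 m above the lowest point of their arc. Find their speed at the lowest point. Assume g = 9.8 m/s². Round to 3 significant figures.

Mechanical energy is conserved (no friction): mgh = ½mv²
v = √(2gh) = √(2 × 9.8 × 2.06) = √40.376 = 6.354 m/s

v = 6.35 m/s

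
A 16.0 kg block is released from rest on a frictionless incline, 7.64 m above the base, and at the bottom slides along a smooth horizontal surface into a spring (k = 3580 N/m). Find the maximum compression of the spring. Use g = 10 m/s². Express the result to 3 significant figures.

At max compression the block is momentarily at rest: mgh = ½kx²
x = √(2mgh/k) = √(2 × 16.0 × 10 × 7.64 / 3580) = 0.8264 m

x = 0.826 m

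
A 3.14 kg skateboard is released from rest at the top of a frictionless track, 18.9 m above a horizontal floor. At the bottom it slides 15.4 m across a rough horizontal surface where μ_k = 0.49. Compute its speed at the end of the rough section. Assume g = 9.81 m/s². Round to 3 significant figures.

Energy at the top = energy at the end + work done against friction:
mgh = ½mv² + μ_k m g d
W_f = μ_k mg d = (0.49)(3.14)(9.81)(15.4) = 232.4 J
½mv² = mgh − W_f = 582.18 − 232.4 = 349.74 J
v = √(2 × 349.74/3.14) = 14.93 m/s

v = 14.9 m/s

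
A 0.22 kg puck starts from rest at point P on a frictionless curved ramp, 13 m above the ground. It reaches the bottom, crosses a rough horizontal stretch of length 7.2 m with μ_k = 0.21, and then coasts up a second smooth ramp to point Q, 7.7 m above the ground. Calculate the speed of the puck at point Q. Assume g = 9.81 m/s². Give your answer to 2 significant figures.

v = 8.6 m/s

Energy at P: mgh₁ = (0.22)(9.81)(13) = 28.057 J
Friction loss: W_f = μ_k mg d = 3.263 J
At Q: ½mv² + mgh₂ = mgh₁ − W_f
½mv² = 28.057 − 3.263 − 16.618 = 8.1753 J
v = √(2 × 8.1753/0.22) = 8.621 m/s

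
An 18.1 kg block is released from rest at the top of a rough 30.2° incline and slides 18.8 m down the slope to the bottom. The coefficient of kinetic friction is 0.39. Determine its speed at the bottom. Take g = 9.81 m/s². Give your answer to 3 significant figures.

Taking the bottom as reference, mgh = ½mv² + μ_k N L with h = L sinθ, N = mg cosθ:
mgh = mgL sinθ = (18.1)(9.81)(18.8)sin30.2° = 1679.2 J
W_f = μ_k mg cosθ · L = (0.39)(18.1)(9.81)cos30.2°·18.8 = 1125 J
½mv² = 1679.2 − 1125 = 553.97 J
v = √(2 × 553.97/18.1) = 7.824 m/s

v = 7.82 m/s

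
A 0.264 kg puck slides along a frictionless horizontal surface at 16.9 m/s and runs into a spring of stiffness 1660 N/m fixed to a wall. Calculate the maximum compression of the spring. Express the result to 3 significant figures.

All KE is stored as spring PE at maximum compression: ½mv² = ½kx²
x = v√(m/k) = 16.9 × √(0.264/1660) = 0.2131 m

x = 0.213 m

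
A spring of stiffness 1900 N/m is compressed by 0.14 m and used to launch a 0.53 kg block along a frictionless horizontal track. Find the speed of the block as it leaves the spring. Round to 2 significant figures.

v = 8.4 m/s

Conservation of energy: ½kx² = ½mv²
v = x√(k/m) = 0.14 × √(1900/0.53) = 8.382 m/s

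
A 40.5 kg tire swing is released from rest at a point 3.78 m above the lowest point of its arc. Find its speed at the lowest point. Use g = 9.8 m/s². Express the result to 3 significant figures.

v = 8.61 m/s

By conservation of mechanical energy, mgh = ½mv²
v = √(2gh) = √(2 × 9.8 × 3.78) = √74.088 = 8.607 m/s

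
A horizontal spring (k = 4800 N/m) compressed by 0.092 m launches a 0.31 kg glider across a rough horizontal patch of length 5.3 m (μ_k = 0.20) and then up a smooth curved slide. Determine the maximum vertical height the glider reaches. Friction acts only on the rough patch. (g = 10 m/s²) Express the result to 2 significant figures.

h = 5.5 m

Spring energy: E₀ = ½kx² = ½(4800)(0.092)² = 20.314 J
Friction: W_f = μ_k mg d = (0.20)(0.31)(10)(5.3) = 3.286 J
Energy at base of ramp: E = 20.314 − 3.286 = 17.028 J
At max height all remaining energy is PE: mgh = E ⇒ h = E/(mg) = 17.028/(0.31 × 10) = 5.493 m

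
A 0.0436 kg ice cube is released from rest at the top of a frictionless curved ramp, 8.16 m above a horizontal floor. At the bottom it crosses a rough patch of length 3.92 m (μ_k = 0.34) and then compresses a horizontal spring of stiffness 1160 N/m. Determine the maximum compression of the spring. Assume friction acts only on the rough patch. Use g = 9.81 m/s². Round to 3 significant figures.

Initial energy: E₁ = mgh = (0.0436)(9.81)(8.16) = 3.4902 J
Friction removes W_f = μ_k mg d = (0.34)(0.0436)(9.81)(3.92) = 0.5701 J
Energy reaching the spring: E = 3.4902 − 0.5701 = 2.9201 J
At max compression ½kx² = E ⇒ x = √(2E/k) = √(2 × 2.9201/1160) = 0.07096 m

x = 0.0710 m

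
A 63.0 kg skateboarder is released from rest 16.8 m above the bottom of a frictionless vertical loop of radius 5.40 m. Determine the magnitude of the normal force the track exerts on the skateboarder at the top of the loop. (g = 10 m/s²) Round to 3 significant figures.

Energy from release to top (height 2r): mgh = ½mv_top² + mg(2r)
v_top² = 2g(h − 2r) = 2(10)(16.8 − 10.80) = 120.00 m²/s²
At the top, both N and weight point toward the centre: N + mg = mv_top²/r
N = m(v_top²/r − g) = 63.0(120.00/5.40 − 10) = 770.0 N

N = 770 N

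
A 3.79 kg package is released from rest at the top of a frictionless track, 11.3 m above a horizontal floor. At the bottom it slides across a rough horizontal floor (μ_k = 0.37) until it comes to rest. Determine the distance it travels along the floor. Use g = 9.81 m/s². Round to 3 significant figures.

d = 30.5 m

Applying the work–energy principle:
At rest all PE has been dissipated by friction: mgh = μ_k m g d
d = h/μ_k = 11.3/0.37 = 30.54 m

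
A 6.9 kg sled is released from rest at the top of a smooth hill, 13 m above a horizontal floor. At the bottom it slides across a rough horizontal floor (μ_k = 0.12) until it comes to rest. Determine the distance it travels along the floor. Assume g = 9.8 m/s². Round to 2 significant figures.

d = 110 m

Energy at the top = energy at the end + work done against friction:
At rest all PE has been dissipated by friction: mgh = μ_k m g d
d = h/μ_k = 13/0.12 = 108.3 m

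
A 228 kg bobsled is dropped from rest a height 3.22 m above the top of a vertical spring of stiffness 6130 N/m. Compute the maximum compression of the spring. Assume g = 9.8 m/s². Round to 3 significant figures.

x = 1.94 m

Let x be the compression. The total drop is H + x, and the bobsled is instantaneously at rest at max compression, so energy conservation gives:
mg(H + x) = ½kx²
½(6130)x² − (228)(9.8)x − (228)(9.8)(3.22) = 0
3065x² − 2234x − 7195 = 0
x = [2234 + √(4.993e+06 + 8.8208e+07)]/(2 × 3065) = 1.939 m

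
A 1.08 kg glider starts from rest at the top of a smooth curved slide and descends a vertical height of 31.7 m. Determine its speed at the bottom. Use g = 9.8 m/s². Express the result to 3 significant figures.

By conservation of mechanical energy, mgh = ½mv²
v = √(2gh) = √(2 × 9.8 × 31.7) = √621.32 = 24.93 m/s

v = 24.9 m/s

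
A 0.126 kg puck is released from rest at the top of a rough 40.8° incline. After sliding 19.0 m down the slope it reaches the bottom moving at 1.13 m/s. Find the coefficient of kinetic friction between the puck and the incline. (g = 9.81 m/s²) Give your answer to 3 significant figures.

mgh = ½mv² + μ_k (mg cosθ) L, with h = L sinθ
mgL sinθ = 15.346 J; ½mv² = 0.080445 J
W_f = 15.346 − 0.080445 = 15.27 J
μ_k = W_f/(mg cosθ · L) = 15.27/(0.9357 × 19.0) = 0.8587

μ_k = 0.859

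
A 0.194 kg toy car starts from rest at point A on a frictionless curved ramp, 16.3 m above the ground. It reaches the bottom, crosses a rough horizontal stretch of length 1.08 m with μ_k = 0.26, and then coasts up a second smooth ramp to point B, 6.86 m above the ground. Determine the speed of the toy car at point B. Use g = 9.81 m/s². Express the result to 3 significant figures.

Energy at A: mgh₁ = (0.194)(9.81)(16.3) = 31.021 J
Friction loss: W_f = μ_k mg d = 0.5344 J
At B: ½mv² + mgh₂ = mgh₁ − W_f
½mv² = 31.021 − 0.5344 − 13.056 = 17.431 J
v = √(2 × 17.431/0.194) = 13.41 m/s

v = 13.4 m/s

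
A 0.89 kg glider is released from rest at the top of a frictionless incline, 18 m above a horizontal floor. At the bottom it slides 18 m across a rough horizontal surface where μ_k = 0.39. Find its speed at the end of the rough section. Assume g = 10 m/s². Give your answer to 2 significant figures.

Energy bookkeeping (friction removes W_f = μ_k N d):
mgh = ½mv² + μ_k m g d
W_f = μ_k mg d = (0.39)(0.89)(10)(18) = 62.48 J
½mv² = mgh − W_f = 160.20 − 62.48 = 97.722 J
v = √(2 × 97.722/0.89) = 14.82 m/s

v = 15 m/s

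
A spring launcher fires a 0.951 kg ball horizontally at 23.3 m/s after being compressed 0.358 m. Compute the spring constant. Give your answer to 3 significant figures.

k = 4030 N/m

½kx² = ½mv²
k = mv²/x² = (0.951)(23.3)²/(0.358)² = 4028 N/m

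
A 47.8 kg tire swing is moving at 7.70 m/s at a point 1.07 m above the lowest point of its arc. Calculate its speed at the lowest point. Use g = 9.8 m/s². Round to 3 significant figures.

v = 8.96 m/s

Mechanical energy is conserved (no friction): ½mv₀² + mgh = ½mv²
v² = v₀² + 2gh = (7.70)² + 2(9.8)(1.07) = 80.262
v = √80.262 = 8.959 m/s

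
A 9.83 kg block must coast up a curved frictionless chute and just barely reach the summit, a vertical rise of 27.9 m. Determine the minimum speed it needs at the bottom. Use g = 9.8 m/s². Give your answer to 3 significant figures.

v = 23.4 m/s

At the top it is momentarily at rest, so all KE converts to PE: ½mv² = mgh
v = √(2gh) = √(2 × 9.8 × 27.9) = 23.38 m/s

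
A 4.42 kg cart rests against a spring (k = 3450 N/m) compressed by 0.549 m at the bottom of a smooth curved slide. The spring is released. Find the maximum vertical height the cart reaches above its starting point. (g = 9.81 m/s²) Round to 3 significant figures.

Energy conservation from release to the highest point: ½kx² = mgh
h = kx²/(2mg) = (3450)(0.549)²/(2 × 4.42 × 9.81) = 11.99 m

h = 12.0 m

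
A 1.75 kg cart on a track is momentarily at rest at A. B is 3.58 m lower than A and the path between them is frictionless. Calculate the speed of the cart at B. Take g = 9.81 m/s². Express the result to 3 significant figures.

Energy conservation between the two points: mgh = ½mv²
The mass cancels from both sides.
v = √(2gh) = √(2 × 9.81 × 3.58) = √70.240 = 8.381 m/s

v = 8.38 m/s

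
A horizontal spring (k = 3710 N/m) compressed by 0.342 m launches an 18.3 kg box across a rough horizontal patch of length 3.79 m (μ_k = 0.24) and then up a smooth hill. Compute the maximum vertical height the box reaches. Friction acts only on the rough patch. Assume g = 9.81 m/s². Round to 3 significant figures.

Spring energy: E₀ = ½kx² = ½(3710)(0.342)² = 216.97 J
Friction: W_f = μ_k mg d = (0.24)(18.3)(9.81)(3.79) = 163.3 J
Energy at base of ramp: E = 216.97 − 163.3 = 53.674 J
At max height all remaining energy is PE: mgh = E ⇒ h = E/(mg) = 53.674/(18.3 × 9.81) = 0.2990 m

h = 0.299 m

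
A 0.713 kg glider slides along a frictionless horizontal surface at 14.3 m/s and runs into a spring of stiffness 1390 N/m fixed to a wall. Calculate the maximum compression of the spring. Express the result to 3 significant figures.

Conservation of energy between contact and max compression: ½mv² = ½kx²
x = v√(m/k) = 14.3 × √(0.713/1390) = 0.3239 m

x = 0.324 m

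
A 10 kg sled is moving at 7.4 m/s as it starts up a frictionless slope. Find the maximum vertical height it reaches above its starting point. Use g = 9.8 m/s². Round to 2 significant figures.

h = 2.8 m

By energy conservation, ½mv² = mgh
h = v²/(2g) = 7.4²/(2 × 9.8) = 2.794 m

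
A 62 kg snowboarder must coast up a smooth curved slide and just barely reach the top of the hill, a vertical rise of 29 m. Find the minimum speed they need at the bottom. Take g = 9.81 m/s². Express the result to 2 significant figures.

v = 24 m/s

At the top they are momentarily at rest, so all KE converts to PE: ½mv² = mgh
v = √(2gh) = √(2 × 9.81 × 29) = 23.85 m/s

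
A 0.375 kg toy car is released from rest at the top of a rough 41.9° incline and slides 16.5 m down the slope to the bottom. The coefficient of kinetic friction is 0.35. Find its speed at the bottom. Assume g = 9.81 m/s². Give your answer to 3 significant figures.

v = 11.5 m/s

Work–energy: mg(L sinθ) − μ_k(mg cosθ)L = ½mv²
mgh = mgL sinθ = (0.375)(9.81)(16.5)sin41.9° = 40.537 J
W_f = μ_k mg cosθ · L = (0.35)(0.375)(9.81)cos41.9°·16.5 = 15.81 J
½mv² = 40.537 − 15.81 = 24.724 J
v = √(2 × 24.724/0.375) = 11.48 m/s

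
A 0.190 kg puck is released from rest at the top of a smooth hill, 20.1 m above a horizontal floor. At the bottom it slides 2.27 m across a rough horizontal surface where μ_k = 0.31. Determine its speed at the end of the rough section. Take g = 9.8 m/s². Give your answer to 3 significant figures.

Energy bookkeeping (friction removes W_f = μ_k N d):
mgh = ½mv² + μ_k m g d
W_f = μ_k mg d = (0.31)(0.190)(9.8)(2.27) = 1.310 J
½mv² = mgh − W_f = 37.426 − 1.310 = 36.116 J
v = √(2 × 36.116/0.190) = 19.50 m/s

v = 19.5 m/s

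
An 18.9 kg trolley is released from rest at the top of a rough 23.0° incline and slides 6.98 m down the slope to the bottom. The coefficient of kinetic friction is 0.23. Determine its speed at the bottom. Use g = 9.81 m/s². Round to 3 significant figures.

v = 4.95 m/s

Energy: mgh = ½mv² + W_f, with h = L sinθ and W_f = μ_k (mg cosθ) L
mgh = mgL sinθ = (18.9)(9.81)(6.98)sin23.0° = 505.67 J
W_f = μ_k mg cosθ · L = (0.23)(18.9)(9.81)cos23.0°·6.98 = 274.0 J
½mv² = 505.67 − 274.0 = 231.67 J
v = √(2 × 231.67/18.9) = 4.951 m/s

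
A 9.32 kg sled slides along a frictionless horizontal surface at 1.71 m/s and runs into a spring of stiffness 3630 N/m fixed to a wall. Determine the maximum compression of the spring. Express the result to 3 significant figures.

At max compression the sled is momentarily at rest: ½mv² = ½kx²
x = v√(m/k) = 1.71 × √(9.32/3630) = 0.08665 m

x = 0.0866 m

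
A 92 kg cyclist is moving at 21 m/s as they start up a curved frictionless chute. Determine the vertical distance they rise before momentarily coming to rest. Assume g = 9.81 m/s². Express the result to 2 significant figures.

Setting KE at the bottom equal to PE gained: ½mv² = mgh
h = v²/(2g) = 21²/(2 × 9.81) = 22.48 m

h = 22 m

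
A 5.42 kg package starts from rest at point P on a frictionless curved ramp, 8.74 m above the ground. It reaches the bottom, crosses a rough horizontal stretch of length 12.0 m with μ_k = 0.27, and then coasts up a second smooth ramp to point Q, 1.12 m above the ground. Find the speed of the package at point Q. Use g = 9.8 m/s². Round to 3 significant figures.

v = 9.27 m/s

Energy at P: mgh₁ = (5.42)(9.8)(8.74) = 464.23 J
Friction loss: W_f = μ_k mg d = 172.1 J
At Q: ½mv² + mgh₂ = mgh₁ − W_f
½mv² = 464.23 − 172.1 − 59.490 = 232.65 J
v = √(2 × 232.65/5.42) = 9.265 m/s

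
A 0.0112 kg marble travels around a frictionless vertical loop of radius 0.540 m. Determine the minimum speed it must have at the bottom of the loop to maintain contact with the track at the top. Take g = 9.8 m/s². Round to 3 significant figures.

At the top: mg = mv_top²/r ⇒ v_top² = gr = 5.292 m²/s²
Energy from bottom to top (height 2r): ½mv_bot² = ½mv_top² + mg(2r)
v_bot² = gr + 4gr = 5gr = 26.46
v_bot = √(5gr) = 5.144 m/s

v = 5.14 m/s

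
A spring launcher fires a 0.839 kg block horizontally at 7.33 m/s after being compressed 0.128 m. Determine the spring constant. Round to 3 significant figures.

k = 2750 N/m

Spring PE at full compression equals KE at release: ½kx² = ½mv²
k = mv²/x² = (0.839)(7.33)²/(0.128)² = 2751 N/m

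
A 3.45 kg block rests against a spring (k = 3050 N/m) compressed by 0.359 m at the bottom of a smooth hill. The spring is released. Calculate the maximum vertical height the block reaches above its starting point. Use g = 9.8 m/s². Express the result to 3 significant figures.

Energy conservation from release to the highest point: ½kx² = mgh
h = kx²/(2mg) = (3050)(0.359)²/(2 × 3.45 × 9.8) = 5.813 m

h = 5.81 m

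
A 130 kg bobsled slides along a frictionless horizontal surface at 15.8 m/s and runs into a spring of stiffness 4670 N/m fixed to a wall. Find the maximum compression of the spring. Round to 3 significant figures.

x = 2.64 m

Conservation of energy between contact and max compression: ½mv² = ½kx²
x = v√(m/k) = 15.8 × √(130/4670) = 2.636 m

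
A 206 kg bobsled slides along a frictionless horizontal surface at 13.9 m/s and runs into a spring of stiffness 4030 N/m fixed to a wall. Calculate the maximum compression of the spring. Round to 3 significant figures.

All KE is stored as spring PE at maximum compression: ½mv² = ½kx²
x = v√(m/k) = 13.9 × √(206/4030) = 3.143 m

x = 3.14 m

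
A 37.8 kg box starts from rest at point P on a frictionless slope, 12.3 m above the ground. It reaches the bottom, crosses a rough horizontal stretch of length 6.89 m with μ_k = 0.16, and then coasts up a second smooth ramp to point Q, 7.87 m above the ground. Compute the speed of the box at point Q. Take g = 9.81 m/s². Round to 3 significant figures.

v = 8.08 m/s

Energy at P: mgh₁ = (37.8)(9.81)(12.3) = 4561.1 J
Friction loss: W_f = μ_k mg d = 408.8 J
At Q: ½mv² + mgh₂ = mgh₁ − W_f
½mv² = 4561.1 − 408.8 − 2918.3 = 1233.9 J
v = √(2 × 1233.9/37.8) = 8.080 m/s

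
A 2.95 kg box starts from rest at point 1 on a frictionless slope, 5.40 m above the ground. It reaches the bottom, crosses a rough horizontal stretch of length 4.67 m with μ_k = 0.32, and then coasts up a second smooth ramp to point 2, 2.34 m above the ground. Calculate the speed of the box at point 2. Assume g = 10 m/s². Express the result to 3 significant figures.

Energy at 1: mgh₁ = (2.95)(10)(5.40) = 159.30 J
Friction loss: W_f = μ_k mg d = 44.08 J
At 2: ½mv² + mgh₂ = mgh₁ − W_f
½mv² = 159.30 − 44.08 − 69.030 = 46.185 J
v = √(2 × 46.185/2.95) = 5.596 m/s

v = 5.60 m/s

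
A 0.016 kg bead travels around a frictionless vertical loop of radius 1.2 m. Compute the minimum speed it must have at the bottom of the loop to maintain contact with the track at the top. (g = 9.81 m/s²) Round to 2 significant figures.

v = 7.7 m/s

At the top: mg = mv_top²/r ⇒ v_top² = gr = 11.77 m²/s²
Energy from bottom to top (height 2r): ½mv_bot² = ½mv_top² + mg(2r)
v_bot² = gr + 4gr = 5gr = 58.86
v_bot = √(5gr) = 7.672 m/s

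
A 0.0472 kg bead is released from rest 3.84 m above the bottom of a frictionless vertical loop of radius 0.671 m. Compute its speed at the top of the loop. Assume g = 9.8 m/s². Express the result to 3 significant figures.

Energy conservation: mgh = ½mv_top² + mg(2r)
v_top² = 2g(h − 2r) = 2(9.8)(3.84 − 1.342) = 48.96
v_top = 6.997 m/s

v = 7.00 m/s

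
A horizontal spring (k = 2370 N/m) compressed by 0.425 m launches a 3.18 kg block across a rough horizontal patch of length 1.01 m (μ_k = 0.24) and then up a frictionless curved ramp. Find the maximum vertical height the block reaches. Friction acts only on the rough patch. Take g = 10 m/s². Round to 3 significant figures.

Spring energy: E₀ = ½kx² = ½(2370)(0.425)² = 214.04 J
Friction: W_f = μ_k mg d = (0.24)(3.18)(10)(1.01) = 7.708 J
Energy at base of ramp: E = 214.04 − 7.708 = 206.33 J
At max height all remaining energy is PE: mgh = E ⇒ h = E/(mg) = 206.33/(3.18 × 10) = 6.488 m

h = 6.49 m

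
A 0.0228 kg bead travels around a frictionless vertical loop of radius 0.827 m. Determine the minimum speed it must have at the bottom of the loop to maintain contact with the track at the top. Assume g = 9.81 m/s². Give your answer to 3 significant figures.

At the top: mg = mv_top²/r ⇒ v_top² = gr = 8.113 m²/s²
Energy from bottom to top (height 2r): ½mv_bot² = ½mv_top² + mg(2r)
v_bot² = gr + 4gr = 5gr = 40.56
v_bot = √(5gr) = 6.369 m/s

v = 6.37 m/s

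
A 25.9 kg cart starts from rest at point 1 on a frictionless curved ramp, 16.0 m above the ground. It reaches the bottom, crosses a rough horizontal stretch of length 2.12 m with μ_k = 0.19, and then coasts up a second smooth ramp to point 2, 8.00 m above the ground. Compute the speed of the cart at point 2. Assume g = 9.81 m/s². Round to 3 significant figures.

v = 12.2 m/s

Energy at 1: mgh₁ = (25.9)(9.81)(16.0) = 4065.3 J
Friction loss: W_f = μ_k mg d = 102.3 J
At 2: ½mv² + mgh₂ = mgh₁ − W_f
½mv² = 4065.3 − 102.3 − 2032.6 = 1930.3 J
v = √(2 × 1930.3/25.9) = 12.21 m/s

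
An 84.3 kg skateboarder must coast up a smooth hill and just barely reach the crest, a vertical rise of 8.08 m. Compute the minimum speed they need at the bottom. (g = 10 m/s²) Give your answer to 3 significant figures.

v = 12.7 m/s

At the top they are momentarily at rest, so all KE converts to PE: ½mv² = mgh
v = √(2gh) = √(2 × 10 × 8.08) = 12.71 m/s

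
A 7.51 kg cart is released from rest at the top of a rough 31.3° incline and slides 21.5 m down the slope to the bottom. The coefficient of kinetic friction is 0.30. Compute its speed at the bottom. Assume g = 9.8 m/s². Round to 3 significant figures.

v = 10.5 m/s

Energy: mgh = ½mv² + W_f, with h = L sinθ and W_f = μ_k (mg cosθ) L
mgh = mgL sinθ = (7.51)(9.8)(21.5)sin31.3° = 822.06 J
W_f = μ_k mg cosθ · L = (0.30)(7.51)(9.8)cos31.3°·21.5 = 405.6 J
½mv² = 822.06 − 405.6 = 416.45 J
v = √(2 × 416.45/7.51) = 10.53 m/s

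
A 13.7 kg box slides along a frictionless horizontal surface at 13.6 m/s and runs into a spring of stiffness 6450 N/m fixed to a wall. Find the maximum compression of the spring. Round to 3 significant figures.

x = 0.627 m

Conservation of energy between contact and max compression: ½mv² = ½kx²
x = v√(m/k) = 13.6 × √(13.7/6450) = 0.6268 m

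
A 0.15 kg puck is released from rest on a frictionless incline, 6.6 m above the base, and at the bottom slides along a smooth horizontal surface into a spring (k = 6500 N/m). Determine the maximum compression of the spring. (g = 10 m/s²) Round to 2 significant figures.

Gravitational PE at the top equals spring PE at max compression: mgh = ½kx²
x = √(2mgh/k) = √(2 × 0.15 × 10 × 6.6 / 6500) = 0.05519 m

x = 0.055 m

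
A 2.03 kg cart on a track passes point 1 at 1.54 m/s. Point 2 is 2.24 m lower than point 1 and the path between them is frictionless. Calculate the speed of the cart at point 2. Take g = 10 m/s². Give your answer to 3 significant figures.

v = 6.87 m/s

Equating total energy at the two states: ½mv₀² + mgh = ½mv²
v² = v₀² + 2gh = (1.54)² + 2(10)(2.24) = 47.172
v = √47.172 = 6.868 m/s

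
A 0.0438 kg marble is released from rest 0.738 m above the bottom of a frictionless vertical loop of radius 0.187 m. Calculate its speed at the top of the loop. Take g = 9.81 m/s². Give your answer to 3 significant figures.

Energy conservation: mgh = ½mv_top² + mg(2r)
v_top² = 2g(h − 2r) = 2(9.81)(0.738 − 0.3740) = 7.142
v_top = 2.672 m/s

v = 2.67 m/s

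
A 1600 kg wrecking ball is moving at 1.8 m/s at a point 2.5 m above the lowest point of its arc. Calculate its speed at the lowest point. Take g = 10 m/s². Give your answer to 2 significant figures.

v = 7.3 m/s

By conservation of mechanical energy, ½mv₀² + mgh = ½mv²
v² = v₀² + 2gh = (1.8)² + 2(10)(2.5) = 53.240
v = √53.240 = 7.297 m/s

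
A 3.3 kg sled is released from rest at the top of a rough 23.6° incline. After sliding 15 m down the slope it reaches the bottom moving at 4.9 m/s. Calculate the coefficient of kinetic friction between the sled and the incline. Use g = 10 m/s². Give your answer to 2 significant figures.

μ_k = 0.35

The energy dissipated by friction is the PE lost minus the KE gained:
mgL sinθ = 198.17 J; ½mv² = 39.617 J
W_f = 198.17 − 39.617 = 158.6 J
μ_k = W_f/(mg cosθ · L) = 158.6/(30.24 × 15) = 0.3496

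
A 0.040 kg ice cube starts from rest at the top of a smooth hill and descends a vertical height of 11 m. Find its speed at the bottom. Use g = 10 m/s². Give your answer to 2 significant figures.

v = 15 m/s

By conservation of mechanical energy, mgh = ½mv²
v = √(2gh) = √(2 × 10 × 11) = √220.00 = 14.83 m/s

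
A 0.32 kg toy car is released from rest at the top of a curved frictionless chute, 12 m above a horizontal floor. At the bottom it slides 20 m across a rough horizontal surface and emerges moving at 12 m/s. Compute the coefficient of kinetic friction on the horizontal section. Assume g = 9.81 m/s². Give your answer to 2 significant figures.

Energy bookkeeping (friction removes W_f = μ_k N d):
mgh = ½mv² + μ_k m g d
mgh = 37.670 J; ½mv² = 23.040 J
W_f = 37.670 − 23.040 = 14.63 J
μ_k = W_f/(mg·d) = 14.63/(3.139 × 20) = 0.2330

μ_k = 0.23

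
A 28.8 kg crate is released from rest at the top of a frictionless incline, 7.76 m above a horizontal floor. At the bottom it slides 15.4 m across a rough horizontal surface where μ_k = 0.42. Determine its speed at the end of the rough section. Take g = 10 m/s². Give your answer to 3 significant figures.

Applying the work–energy principle:
mgh = ½mv² + μ_k m g d
W_f = μ_k mg d = (0.42)(28.8)(10)(15.4) = 1863 J
½mv² = mgh − W_f = 2234.9 − 1863 = 372.10 J
v = √(2 × 372.10/28.8) = 5.083 m/s

v = 5.08 m/s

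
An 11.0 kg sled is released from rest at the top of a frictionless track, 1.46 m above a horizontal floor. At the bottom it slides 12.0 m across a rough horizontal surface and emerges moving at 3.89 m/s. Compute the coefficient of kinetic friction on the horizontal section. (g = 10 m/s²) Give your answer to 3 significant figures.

Energy bookkeeping (friction removes W_f = μ_k N d):
mgh = ½mv² + μ_k m g d
mgh = 160.60 J; ½mv² = 83.227 J
W_f = 160.60 − 83.227 = 77.37 J
μ_k = W_f/(mg·d) = 77.37/(110.0 × 12.0) = 0.05862

μ_k = 0.0586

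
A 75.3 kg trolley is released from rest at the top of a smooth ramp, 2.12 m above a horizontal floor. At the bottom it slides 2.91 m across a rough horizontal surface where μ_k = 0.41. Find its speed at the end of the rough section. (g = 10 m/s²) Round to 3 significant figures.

v = 4.31 m/s

Energy bookkeeping (friction removes W_f = μ_k N d):
mgh = ½mv² + μ_k m g d
W_f = μ_k mg d = (0.41)(75.3)(10)(2.91) = 898.4 J
½mv² = mgh − W_f = 1596.4 − 898.4 = 697.96 J
v = √(2 × 697.96/75.3) = 4.306 m/s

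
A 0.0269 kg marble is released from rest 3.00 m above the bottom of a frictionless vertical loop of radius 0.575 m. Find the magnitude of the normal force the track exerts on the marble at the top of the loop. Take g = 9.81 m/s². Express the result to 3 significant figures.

N = 1.43 N

Energy from release to top (height 2r): mgh = ½mv_top² + mg(2r)
v_top² = 2g(h − 2r) = 2(9.81)(3.00 − 1.150) = 36.297 m²/s²
At the top, both N and weight point toward the centre: N + mg = mv_top²/r
N = m(v_top²/r − g) = 0.0269(36.297/0.575 − 9.81) = 1.434 N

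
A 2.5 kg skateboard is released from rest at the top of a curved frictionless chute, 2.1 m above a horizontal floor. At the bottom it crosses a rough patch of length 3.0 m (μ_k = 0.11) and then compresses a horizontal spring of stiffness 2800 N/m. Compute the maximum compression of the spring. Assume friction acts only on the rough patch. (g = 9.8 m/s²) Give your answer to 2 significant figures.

x = 0.18 m

Initial energy: E₁ = mgh = (2.5)(9.8)(2.1) = 51.450 J
Friction removes W_f = μ_k mg d = (0.11)(2.5)(9.8)(3.0) = 8.085 J
Energy reaching the spring: E = 51.450 − 8.085 = 43.365 J
At max compression ½kx² = E ⇒ x = √(2E/k) = √(2 × 43.365/2800) = 0.1760 m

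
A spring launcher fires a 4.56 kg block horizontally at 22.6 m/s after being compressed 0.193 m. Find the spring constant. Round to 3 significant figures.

Spring PE at full compression equals KE at release: ½kx² = ½mv²
k = mv²/x² = (4.56)(22.6)²/(0.193)² = 62527 N/m

k = 62500 N/m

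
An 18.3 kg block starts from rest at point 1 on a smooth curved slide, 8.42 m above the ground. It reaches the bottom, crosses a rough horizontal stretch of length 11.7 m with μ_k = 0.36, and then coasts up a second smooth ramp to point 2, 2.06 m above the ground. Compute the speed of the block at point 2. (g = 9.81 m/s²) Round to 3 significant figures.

Energy at 1: mgh₁ = (18.3)(9.81)(8.42) = 1511.6 J
Friction loss: W_f = μ_k mg d = 756.2 J
At 2: ½mv² + mgh₂ = mgh₁ − W_f
½mv² = 1511.6 − 756.2 − 369.82 = 385.62 J
v = √(2 × 385.62/18.3) = 6.492 m/s

v = 6.49 m/s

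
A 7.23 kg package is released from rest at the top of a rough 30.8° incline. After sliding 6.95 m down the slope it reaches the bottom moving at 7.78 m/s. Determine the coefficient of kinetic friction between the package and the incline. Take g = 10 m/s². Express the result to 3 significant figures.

Energy balance down the incline: mg L sinθ − ½mv² = μ_k (mg cosθ) L
mgL sinθ = 257.29 J; ½mv² = 218.81 J
W_f = 257.29 − 218.81 = 38.48 J
μ_k = W_f/(mg cosθ · L) = 38.48/(62.10 × 6.95) = 0.08916

μ_k = 0.0892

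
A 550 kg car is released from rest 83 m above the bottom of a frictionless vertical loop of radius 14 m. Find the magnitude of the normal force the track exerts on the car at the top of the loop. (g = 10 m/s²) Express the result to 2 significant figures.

Energy from release to top (height 2r): mgh = ½mv_top² + mg(2r)
v_top² = 2g(h − 2r) = 2(10)(83 − 28.00) = 1100.0 m²/s²
At the top, both N and weight point toward the centre: N + mg = mv_top²/r
N = m(v_top²/r − g) = 550(1100.0/14 − 10) = 37714 N

N = 38000 N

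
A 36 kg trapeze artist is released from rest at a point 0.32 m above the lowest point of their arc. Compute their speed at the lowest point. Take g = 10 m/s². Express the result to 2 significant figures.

Equating total energy at the two states: mgh = ½mv²
v = √(2gh) = √(2 × 10 × 0.32) = √6.4000 = 2.530 m/s

v = 2.5 m/s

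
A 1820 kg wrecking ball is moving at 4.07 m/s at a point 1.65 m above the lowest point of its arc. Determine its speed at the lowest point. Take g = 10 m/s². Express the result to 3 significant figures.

Mechanical energy is conserved (no friction): ½mv₀² + mgh = ½mv²
v² = v₀² + 2gh = (4.07)² + 2(10)(1.65) = 49.565
v = √49.565 = 7.040 m/s

v = 7.04 m/s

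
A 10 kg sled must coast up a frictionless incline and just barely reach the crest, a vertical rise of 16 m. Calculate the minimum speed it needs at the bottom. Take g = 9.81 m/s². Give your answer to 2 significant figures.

At the top it is momentarily at rest, so all KE converts to PE: ½mv² = mgh
v = √(2gh) = √(2 × 9.81 × 16) = 17.72 m/s

v = 18 m/s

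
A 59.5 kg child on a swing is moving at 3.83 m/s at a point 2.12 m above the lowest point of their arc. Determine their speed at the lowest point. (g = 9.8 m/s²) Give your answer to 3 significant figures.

Energy conservation between the two points: ½mv₀² + mgh = ½mv²
v² = v₀² + 2gh = (3.83)² + 2(9.8)(2.12) = 56.221
v = √56.221 = 7.498 m/s

v = 7.50 m/s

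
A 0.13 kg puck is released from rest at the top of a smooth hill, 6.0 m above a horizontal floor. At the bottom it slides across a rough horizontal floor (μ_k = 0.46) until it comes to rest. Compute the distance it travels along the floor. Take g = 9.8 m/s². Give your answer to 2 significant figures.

d = 13 m

Applying the work–energy principle:
At rest all PE has been dissipated by friction: mgh = μ_k m g d
d = h/μ_k = 6.0/0.46 = 13.04 m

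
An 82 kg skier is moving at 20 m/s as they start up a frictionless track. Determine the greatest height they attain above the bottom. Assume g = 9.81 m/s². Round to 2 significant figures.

h = 20 m

By energy conservation, ½mv² = mgh
h = v²/(2g) = 20²/(2 × 9.81) = 20.39 m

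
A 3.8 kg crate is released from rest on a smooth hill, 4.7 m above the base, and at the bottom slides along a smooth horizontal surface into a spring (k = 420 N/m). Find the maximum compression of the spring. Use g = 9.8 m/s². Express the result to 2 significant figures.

At max compression the crate is momentarily at rest: mgh = ½kx²
x = √(2mgh/k) = √(2 × 3.8 × 9.8 × 4.7 / 420) = 0.9129 m

x = 0.91 m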